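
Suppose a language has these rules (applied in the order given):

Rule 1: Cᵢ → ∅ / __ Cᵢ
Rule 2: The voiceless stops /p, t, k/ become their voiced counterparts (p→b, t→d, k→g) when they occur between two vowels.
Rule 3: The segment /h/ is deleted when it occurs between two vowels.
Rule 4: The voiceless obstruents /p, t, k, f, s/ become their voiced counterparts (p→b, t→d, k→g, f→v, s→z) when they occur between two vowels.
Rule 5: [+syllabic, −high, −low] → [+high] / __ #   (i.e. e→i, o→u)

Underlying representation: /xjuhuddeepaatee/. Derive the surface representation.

xjuudeebaadei

Rule 1 (degemination): /dd/ is a geminate; the first /d/ deletes. /xjuhuddeepaatee/ → xjuhudeepaatee.
Rule 2 (intervocalic voicing): /p/ is a voiceless stop between vowels /e/ and /a/, so it voices to [b]. /t/ is a voiceless stop between vowels /a/ and /e/, so it voices to [d]. /xjuhudeepaatee/ → xjuhudeebaadee.
Rule 3 (intervocalic h-deletion): /h/ occurs between vowels /u/ and /u/, so it deletes. /xjuhudeebaadee/ → xjuudeebaadee.
Rule 4 (intervocalic voicing): no segment meets the environment; /xjuudeebaadee/ is unchanged.
Rule 5 (final vowel raising): /e/ is a mid vowel in word-final position, so it raises to [i]. /xjuudeebaadee/ → xjuudeebaadei.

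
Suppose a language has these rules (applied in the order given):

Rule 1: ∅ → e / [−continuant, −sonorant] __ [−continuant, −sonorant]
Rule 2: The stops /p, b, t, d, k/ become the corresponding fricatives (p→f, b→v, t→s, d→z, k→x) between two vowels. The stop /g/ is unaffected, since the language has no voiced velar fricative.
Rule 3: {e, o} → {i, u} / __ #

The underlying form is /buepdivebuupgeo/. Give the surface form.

buefezivevuufegeu

Rule 1 (stop-cluster e-epenthesis): /p/ and /d/ form a stop–stop cluster, so [e] is inserted between them. /p/ and /g/ form a stop–stop cluster, so [e] is inserted between them. /buepdivebuupgeo/ → buepedivebuupegeo.
Rule 2 (intervocalic spirantization): /p/ is a stop between vowels /e/ and /e/, so it spirantizes to the fricative [f]. /d/ is a stop between vowels /e/ and /i/, so it spirantizes to the fricative [z]. /b/ is a stop between vowels /e/ and /u/, so it spirantizes to the fricative [v]. /p/ is a stop between vowels /u/ and /e/, so it spirantizes to the fricative [f]. /buepedivebuupegeo/ → buefezivevuufegeo.
Rule 3 (final vowel raising): /o/ is a mid vowel in word-final position, so it raises to [u]. /buefezivevuufegeo/ → buefezivevuufegeu.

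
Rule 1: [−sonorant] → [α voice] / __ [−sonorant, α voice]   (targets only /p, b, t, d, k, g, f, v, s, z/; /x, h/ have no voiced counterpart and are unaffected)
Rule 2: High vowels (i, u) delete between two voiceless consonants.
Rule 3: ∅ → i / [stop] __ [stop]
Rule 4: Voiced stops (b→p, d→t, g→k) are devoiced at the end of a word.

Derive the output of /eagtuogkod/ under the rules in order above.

Rule 1 (regressive voicing assimilation): /g/ precedes the voiceless obstruent /t/, so it devoices to [k] by assimilation. /g/ precedes the voiceless obstruent /k/, so it devoices to [k] by assimilation. /eagtuogkod/ → eaktuokkod.
Rule 2 (high vowel syncope): no segment meets the environment; /eaktuokkod/ is unchanged.
Rule 3 (stop-cluster i-epenthesis): /k/ and /t/ form a stop–stop cluster, so [i] is inserted between them. /k/ and /k/ form a stop–stop cluster, so [i] is inserted between them. /eaktuokkod/ → eakituokikod.
Rule 4 (final devoicing): /d/ is a voiced stop in word-final position, so it devoices to [t]. /eakituokikod/ → eakituokikot.

eakituokikot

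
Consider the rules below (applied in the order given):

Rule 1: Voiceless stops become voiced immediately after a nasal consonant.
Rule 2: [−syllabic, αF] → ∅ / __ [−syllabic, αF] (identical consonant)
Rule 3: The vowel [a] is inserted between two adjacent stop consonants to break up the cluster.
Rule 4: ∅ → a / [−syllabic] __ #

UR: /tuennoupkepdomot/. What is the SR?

Rule 1 (post-nasal voicing): no segment meets the environment; /tuennoupkepdomot/ is unchanged.
Rule 2 (degemination): /nn/ is a geminate; the first /n/ deletes. /tuennoupkepdomot/ → tuenoupkepdomot.
Rule 3 (stop-cluster a-epenthesis): /p/ and /k/ form a stop–stop cluster, so [a] is inserted between them. /p/ and /d/ form a stop–stop cluster, so [a] is inserted between them. /tuenoupkepdomot/ → tuenoupakepadomot.
Rule 4 (final a-epenthesis): the form ends in the consonant /t/, so [a] is inserted word-finally. /tuenoupakepadomot/ → tuenoupakepadomota.

tuenoupakepadomota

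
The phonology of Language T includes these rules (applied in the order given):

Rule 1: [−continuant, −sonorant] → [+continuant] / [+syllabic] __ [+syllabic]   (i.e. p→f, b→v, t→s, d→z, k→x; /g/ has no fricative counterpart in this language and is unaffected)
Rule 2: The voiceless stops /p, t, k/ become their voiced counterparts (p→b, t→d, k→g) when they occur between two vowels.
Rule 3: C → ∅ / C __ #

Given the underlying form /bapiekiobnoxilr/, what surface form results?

Rule 1 (intervocalic spirantization): /p/ is a stop between vowels /a/ and /i/, so it spirantizes to the fricative [f]. /k/ is a stop between vowels /e/ and /i/, so it spirantizes to the fricative [x]. /bapiekiobnoxilr/ → bafiexiobnoxilr.
Rule 2 (intervocalic voicing): no segment meets the environment; /bafiexiobnoxilr/ is unchanged.
Rule 3 (final cluster simplification): /r/ is the second consonant of a word-final cluster /lr/, so it deletes. /bafiexiobnoxilr/ → bafiexiobnoxil.

bafiexiobnoxil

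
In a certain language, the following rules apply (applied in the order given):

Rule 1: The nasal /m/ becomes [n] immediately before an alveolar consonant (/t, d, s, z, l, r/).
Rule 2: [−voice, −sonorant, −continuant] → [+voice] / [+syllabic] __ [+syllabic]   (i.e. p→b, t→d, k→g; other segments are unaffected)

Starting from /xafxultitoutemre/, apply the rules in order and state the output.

Rule 1 (nasal place assimilation): /m/ precedes the alveolar consonant /r/, so it assimilates in place to [n]. /xafxultitoutemre/ → xafxultitoutenre.
Rule 2 (intervocalic voicing): /t/ is a voiceless stop between vowels /i/ and /o/, so it voices to [d]. /t/ is a voiceless stop between vowels /u/ and /e/, so it voices to [d]. /xafxultitoutenre/ → xafxultidoudenre.

xafxultidoudenre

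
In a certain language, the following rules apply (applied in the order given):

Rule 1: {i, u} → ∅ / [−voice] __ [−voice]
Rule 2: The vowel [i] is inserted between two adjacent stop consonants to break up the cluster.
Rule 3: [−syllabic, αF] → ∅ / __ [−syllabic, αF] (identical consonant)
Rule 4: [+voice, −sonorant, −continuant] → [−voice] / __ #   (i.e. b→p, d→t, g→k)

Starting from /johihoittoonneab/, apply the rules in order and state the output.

johoititooneap

Rule 1 (high vowel syncope): /i/ is a high vowel flanked by voiceless consonants /h/ and /h/, so it deletes. /johihoittoonneab/ → johhoittoonneab.
Rule 2 (stop-cluster i-epenthesis): /t/ and /t/ form a stop–stop cluster, so [i] is inserted between them. /johhoittoonneab/ → johhoititoonneab.
Rule 3 (degemination): /hh/ is a geminate; the first /h/ deletes. /nn/ is a geminate; the first /n/ deletes. /johhoititoonneab/ → johoititooneab.
Rule 4 (final devoicing): /b/ is a voiced stop in word-final position, so it devoices to [p]. /johoititooneab/ → johoititooneap.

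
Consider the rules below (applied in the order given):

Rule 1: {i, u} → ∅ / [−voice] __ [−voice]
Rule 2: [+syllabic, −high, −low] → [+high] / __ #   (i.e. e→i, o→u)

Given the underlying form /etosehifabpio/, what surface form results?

etosehfabpiu

Rule 1 (high vowel syncope): /i/ is a high vowel flanked by voiceless consonants /h/ and /f/, so it deletes. /etosehifabpio/ → etosehfabpio.
Rule 2 (final vowel raising): /o/ is a mid vowel in word-final position, so it raises to [u]. /etosehfabpio/ → etosehfabpiu.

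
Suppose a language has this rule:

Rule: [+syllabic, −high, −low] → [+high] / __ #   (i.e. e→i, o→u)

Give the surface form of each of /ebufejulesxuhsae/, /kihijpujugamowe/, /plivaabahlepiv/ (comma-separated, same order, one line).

ebufejulesxuhsai, kihijpujugamowi, plivaabahlepiv

/ebufejulesxuhsae/: /e/ is a mid vowel in word-final position, so it raises to [i]. → [ebufejulesxuhsai].
/kihijpujugamowe/: /e/ is a mid vowel in word-final position, so it raises to [i]. → [kihijpujugamowi].
/plivaabahlepiv/: the rule's environment is not met; surfaces unchanged as [plivaabahlepiv].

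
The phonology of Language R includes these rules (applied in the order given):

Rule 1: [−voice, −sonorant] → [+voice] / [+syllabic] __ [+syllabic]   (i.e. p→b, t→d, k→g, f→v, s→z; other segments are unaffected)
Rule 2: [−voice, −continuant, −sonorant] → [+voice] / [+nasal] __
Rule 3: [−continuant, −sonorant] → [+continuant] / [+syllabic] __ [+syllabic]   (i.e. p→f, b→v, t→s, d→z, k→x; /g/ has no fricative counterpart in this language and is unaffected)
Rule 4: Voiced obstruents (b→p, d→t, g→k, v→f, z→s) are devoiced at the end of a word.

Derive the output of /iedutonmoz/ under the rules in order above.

iezuzonmos

Rule 1 (intervocalic voicing): /t/ is a voiceless obstruent between vowels /u/ and /o/, so it voices to [d]. /iedutonmoz/ → iedudonmoz.
Rule 2 (post-nasal voicing): no segment meets the environment; /iedudonmoz/ is unchanged.
Rule 3 (intervocalic spirantization): /d/ is a stop between vowels /e/ and /u/, so it spirantizes to the fricative [z]. /d/ is a stop between vowels /u/ and /o/, so it spirantizes to the fricative [z]. /iedudonmoz/ → iezuzonmoz.
Rule 4 (final devoicing): /z/ is a voiced obstruent in word-final position, so it devoices to [s]. /iezuzonmoz/ → iezuzonmos.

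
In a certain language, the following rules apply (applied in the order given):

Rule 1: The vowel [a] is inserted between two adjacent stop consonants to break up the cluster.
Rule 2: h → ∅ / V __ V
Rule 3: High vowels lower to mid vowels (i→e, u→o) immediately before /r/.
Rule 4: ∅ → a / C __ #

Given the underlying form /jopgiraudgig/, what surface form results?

jopageraudagiga

Rule 1 (stop-cluster a-epenthesis): /p/ and /g/ form a stop–stop cluster, so [a] is inserted between them. /d/ and /g/ form a stop–stop cluster, so [a] is inserted between them. /jopgiraudgig/ → jopagiraudagig.
Rule 2 (intervocalic h-deletion): no segment meets the environment; /jopagiraudagig/ is unchanged.
Rule 3 (pre-rhotic lowering): /i/ is a high vowel immediately before /r/, so it lowers to [e]. /jopagiraudagig/ → jopageraudagig.
Rule 4 (final a-epenthesis): the form ends in the consonant /g/, so [a] is inserted word-finally. /jopageraudagig/ → jopageraudagiga.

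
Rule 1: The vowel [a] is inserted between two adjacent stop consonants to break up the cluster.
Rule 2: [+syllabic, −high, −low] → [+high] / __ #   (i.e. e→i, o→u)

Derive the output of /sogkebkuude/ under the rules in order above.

Rule 1 (stop-cluster a-epenthesis): /g/ and /k/ form a stop–stop cluster, so [a] is inserted between them. /b/ and /k/ form a stop–stop cluster, so [a] is inserted between them. /sogkebkuude/ → sogakebakuude.
Rule 2 (final vowel raising): /e/ is a mid vowel in word-final position, so it raises to [i]. /sogakebakuude/ → sogakebakuudi.

sogakebakuudi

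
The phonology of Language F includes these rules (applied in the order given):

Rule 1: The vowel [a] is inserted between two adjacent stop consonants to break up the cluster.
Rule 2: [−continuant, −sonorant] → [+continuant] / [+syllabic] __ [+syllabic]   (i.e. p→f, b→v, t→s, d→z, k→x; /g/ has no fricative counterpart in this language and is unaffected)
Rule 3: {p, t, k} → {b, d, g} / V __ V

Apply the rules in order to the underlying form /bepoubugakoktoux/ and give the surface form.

befouvugaxoxasoux

Rule 1 (stop-cluster a-epenthesis): /k/ and /t/ form a stop–stop cluster, so [a] is inserted between them. /bepoubugakoktoux/ → bepoubugakokatoux.
Rule 2 (intervocalic spirantization): /p/ is a stop between vowels /e/ and /o/, so it spirantizes to the fricative [f]. /b/ is a stop between vowels /u/ and /u/, so it spirantizes to the fricative [v]. /k/ is a stop between vowels /a/ and /o/, so it spirantizes to the fricative [x]. /k/ is a stop between vowels /o/ and /a/, so it spirantizes to the fricative [x]. /t/ is a stop between vowels /a/ and /o/, so it spirantizes to the fricative [s]. /bepoubugakokatoux/ → befouvugaxoxasoux.
Rule 3 (intervocalic voicing): no segment meets the environment; /befouvugaxoxasoux/ is unchanged.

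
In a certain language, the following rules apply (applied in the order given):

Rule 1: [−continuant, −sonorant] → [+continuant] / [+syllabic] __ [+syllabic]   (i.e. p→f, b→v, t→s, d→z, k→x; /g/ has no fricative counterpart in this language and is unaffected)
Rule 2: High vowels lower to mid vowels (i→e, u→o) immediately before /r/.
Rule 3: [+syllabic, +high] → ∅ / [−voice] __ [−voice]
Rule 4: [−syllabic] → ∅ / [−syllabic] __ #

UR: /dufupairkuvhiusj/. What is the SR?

duffaerkuvhius

Rule 1 (intervocalic spirantization): /p/ is a stop between vowels /u/ and /a/, so it spirantizes to the fricative [f]. /dufupairkuvhiusj/ → dufufairkuvhiusj.
Rule 2 (pre-rhotic lowering): /i/ is a high vowel immediately before /r/, so it lowers to [e]. /dufufairkuvhiusj/ → dufufaerkuvhiusj.
Rule 3 (high vowel syncope): /u/ is a high vowel flanked by voiceless consonants /f/ and /f/, so it deletes. /dufufaerkuvhiusj/ → duffaerkuvhiusj.
Rule 4 (final cluster simplification): /j/ is the second consonant of a word-final cluster /sj/, so it deletes. /duffaerkuvhiusj/ → duffaerkuvhius.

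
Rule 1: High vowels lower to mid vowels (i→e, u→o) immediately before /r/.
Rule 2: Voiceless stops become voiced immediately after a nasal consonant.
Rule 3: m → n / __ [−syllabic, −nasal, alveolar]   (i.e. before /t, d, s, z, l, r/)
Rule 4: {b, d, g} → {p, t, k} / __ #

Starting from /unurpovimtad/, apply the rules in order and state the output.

Rule 1 (pre-rhotic lowering): /u/ is a high vowel immediately before /r/, so it lowers to [o]. /unurpovimtad/ → unorpovimtad.
Rule 2 (post-nasal voicing): /t/ is a voiceless stop immediately after the nasal /m/, so it voices to [d]. /unorpovimtad/ → unorpovimdad.
Rule 3 (nasal place assimilation): /m/ precedes the alveolar consonant /d/, so it assimilates in place to [n]. /unorpovimdad/ → unorpovindad.
Rule 4 (final devoicing): /d/ is a voiced stop in word-final position, so it devoices to [t]. /unorpovindad/ → unorpovindat.

unorpovindat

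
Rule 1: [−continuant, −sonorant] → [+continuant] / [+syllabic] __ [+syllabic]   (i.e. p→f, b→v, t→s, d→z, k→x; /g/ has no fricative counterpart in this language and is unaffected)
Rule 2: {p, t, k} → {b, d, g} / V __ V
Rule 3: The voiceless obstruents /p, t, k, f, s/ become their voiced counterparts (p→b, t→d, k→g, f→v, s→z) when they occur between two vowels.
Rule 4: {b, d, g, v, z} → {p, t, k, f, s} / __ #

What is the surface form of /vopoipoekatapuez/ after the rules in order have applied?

Rule 1 (intervocalic spirantization): /p/ is a stop between vowels /o/ and /o/, so it spirantizes to the fricative [f]. /p/ is a stop between vowels /i/ and /o/, so it spirantizes to the fricative [f]. /k/ is a stop between vowels /e/ and /a/, so it spirantizes to the fricative [x]. /t/ is a stop between vowels /a/ and /a/, so it spirantizes to the fricative [s]. /p/ is a stop between vowels /a/ and /u/, so it spirantizes to the fricative [f]. /vopoipoekatapuez/ → vofoifoexasafuez.
Rule 2 (intervocalic voicing): no segment meets the environment; /vofoifoexasafuez/ is unchanged.
Rule 3 (intervocalic voicing): /f/ is a voiceless obstruent between vowels /o/ and /o/, so it voices to [v]. /f/ is a voiceless obstruent between vowels /i/ and /o/, so it voices to [v]. /s/ is a voiceless obstruent between vowels /a/ and /a/, so it voices to [z]. /f/ is a voiceless obstruent between vowels /a/ and /u/, so it voices to [v]. /vofoifoexasafuez/ → vovoivoexazavuez.
Rule 4 (final devoicing): /z/ is a voiced obstruent in word-final position, so it devoices to [s]. /vovoivoexazavuez/ → vovoivoexazavues.

vovoivoexazavues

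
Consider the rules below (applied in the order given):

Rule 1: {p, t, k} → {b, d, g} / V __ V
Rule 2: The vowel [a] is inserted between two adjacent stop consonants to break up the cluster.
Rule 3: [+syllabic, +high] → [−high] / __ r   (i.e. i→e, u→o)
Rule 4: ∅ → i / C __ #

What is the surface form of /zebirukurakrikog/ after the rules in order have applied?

Rule 1 (intervocalic voicing): /k/ is a voiceless stop between vowels /u/ and /u/, so it voices to [g]. /k/ is a voiceless stop between vowels /i/ and /o/, so it voices to [g]. /zebirukurakrikog/ → zebirugurakrigog.
Rule 2 (stop-cluster a-epenthesis): no segment meets the environment; /zebirugurakrigog/ is unchanged.
Rule 3 (pre-rhotic lowering): /i/ is a high vowel immediately before /r/, so it lowers to [e]. /u/ is a high vowel immediately before /r/, so it lowers to [o]. /zebirugurakrigog/ → zeberugorakrigog.
Rule 4 (final i-epenthesis): the form ends in the consonant /g/, so [i] is inserted word-finally. /zeberugorakrigog/ → zeberugorakrigogi.

zeberugorakrigogi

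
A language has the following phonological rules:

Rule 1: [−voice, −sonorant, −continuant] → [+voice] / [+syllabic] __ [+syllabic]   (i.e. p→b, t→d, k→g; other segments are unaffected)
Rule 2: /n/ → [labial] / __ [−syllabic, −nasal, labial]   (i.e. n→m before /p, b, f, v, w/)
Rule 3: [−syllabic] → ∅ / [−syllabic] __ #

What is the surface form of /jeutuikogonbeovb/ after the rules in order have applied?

jeuduigogombeov

Rule 1 (intervocalic voicing): /t/ is a voiceless stop between vowels /u/ and /u/, so it voices to [d]. /k/ is a voiceless stop between vowels /i/ and /o/, so it voices to [g]. /jeutuikogonbeovb/ → jeuduigogonbeovb.
Rule 2 (nasal place assimilation): /n/ precedes the labial consonant /b/, so it assimilates in place to [m]. /jeuduigogonbeovb/ → jeuduigogombeovb.
Rule 3 (final cluster simplification): /b/ is the second consonant of a word-final cluster /vb/, so it deletes. /jeuduigogombeovb/ → jeuduigogombeov.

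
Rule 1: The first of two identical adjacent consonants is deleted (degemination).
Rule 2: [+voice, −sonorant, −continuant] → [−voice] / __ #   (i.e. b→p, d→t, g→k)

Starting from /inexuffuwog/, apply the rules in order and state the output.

Rule 1 (degemination): /ff/ is a geminate; the first /f/ deletes. /inexuffuwog/ → inexufuwog.
Rule 2 (final devoicing): /g/ is a voiced stop in word-final position, so it devoices to [k]. /inexufuwog/ → inexufuwok.

inexufuwok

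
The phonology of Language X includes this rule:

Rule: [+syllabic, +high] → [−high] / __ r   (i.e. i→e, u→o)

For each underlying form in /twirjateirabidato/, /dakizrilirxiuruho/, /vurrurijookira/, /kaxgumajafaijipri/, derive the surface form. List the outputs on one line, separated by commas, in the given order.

twerjateerabidato, dakizrilerxioruho, vorrorijookera, kaxgumajafaijipri

/twirjateirabidato/: /i/ is a high vowel immediately before /r/, so it lowers to [e]. /i/ is a high vowel immediately before /r/, so it lowers to [e]. → [twerjateerabidato].
/dakizrilirxiuruho/: /i/ is a high vowel immediately before /r/, so it lowers to [e]. /u/ is a high vowel immediately before /r/, so it lowers to [o]. → [dakizrilerxioruho].
/vurrurijookira/: /u/ is a high vowel immediately before /r/, so it lowers to [o]. /u/ is a high vowel immediately before /r/, so it lowers to [o]. /i/ is a high vowel immediately before /r/, so it lowers to [e]. → [vorrorijookera].
/kaxgumajafaijipri/: the rule's environment is not met; surfaces unchanged as [kaxgumajafaijipri].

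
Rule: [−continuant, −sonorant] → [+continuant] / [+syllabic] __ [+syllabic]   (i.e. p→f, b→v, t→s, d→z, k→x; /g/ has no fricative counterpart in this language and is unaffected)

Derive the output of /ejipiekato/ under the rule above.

ejifiexaso

/p/ is a stop between vowels /i/ and /i/, so it spirantizes to the fricative [f].
/k/ is a stop between vowels /e/ and /a/, so it spirantizes to the fricative [x].
/t/ is a stop between vowels /a/ and /o/, so it spirantizes to the fricative [s].
Surface form: [ejifiexaso].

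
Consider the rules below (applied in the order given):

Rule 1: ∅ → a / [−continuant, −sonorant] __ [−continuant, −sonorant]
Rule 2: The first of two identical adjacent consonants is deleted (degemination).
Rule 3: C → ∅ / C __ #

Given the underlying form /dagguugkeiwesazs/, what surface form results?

dagaguugakeiwesaz

Rule 1 (stop-cluster a-epenthesis): /g/ and /g/ form a stop–stop cluster, so [a] is inserted between them. /g/ and /k/ form a stop–stop cluster, so [a] is inserted between them. /dagguugkeiwesazs/ → dagaguugakeiwesazs.
Rule 2 (degemination): no segment meets the environment; /dagaguugakeiwesazs/ is unchanged.
Rule 3 (final cluster simplification): /s/ is the second consonant of a word-final cluster /zs/, so it deletes. /dagaguugakeiwesazs/ → dagaguugakeiwesaz.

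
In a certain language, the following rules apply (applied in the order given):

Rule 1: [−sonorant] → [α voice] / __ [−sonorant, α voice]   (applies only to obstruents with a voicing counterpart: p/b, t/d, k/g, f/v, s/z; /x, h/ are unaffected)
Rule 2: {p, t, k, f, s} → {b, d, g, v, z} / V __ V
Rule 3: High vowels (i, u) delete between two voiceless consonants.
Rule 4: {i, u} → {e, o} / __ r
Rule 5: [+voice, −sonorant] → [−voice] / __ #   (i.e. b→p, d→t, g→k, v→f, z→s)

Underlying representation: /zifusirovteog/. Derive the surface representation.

zivuzerofteok

Rule 1 (regressive voicing assimilation): /v/ precedes the voiceless obstruent /t/, so it devoices to [f] by assimilation. /zifusirovteog/ → zifusirofteog.
Rule 2 (intervocalic voicing): /f/ is a voiceless obstruent between vowels /i/ and /u/, so it voices to [v]. /s/ is a voiceless obstruent between vowels /u/ and /i/, so it voices to [z]. /zifusirofteog/ → zivuzirofteog.
Rule 3 (high vowel syncope): no segment meets the environment; /zivuzirofteog/ is unchanged.
Rule 4 (pre-rhotic lowering): /i/ is a high vowel immediately before /r/, so it lowers to [e]. /zivuzirofteog/ → zivuzerofteog.
Rule 5 (final devoicing): /g/ is a voiced obstruent in word-final position, so it devoices to [k]. /zivuzerofteog/ → zivuzerofteok.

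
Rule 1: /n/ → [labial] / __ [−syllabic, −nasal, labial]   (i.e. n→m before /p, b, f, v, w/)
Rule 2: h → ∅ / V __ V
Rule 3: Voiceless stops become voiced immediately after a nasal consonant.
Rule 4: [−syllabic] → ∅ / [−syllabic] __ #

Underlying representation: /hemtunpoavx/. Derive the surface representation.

hemdumboav

Rule 1 (nasal place assimilation): /n/ precedes the labial consonant /p/, so it assimilates in place to [m]. /hemtunpoavx/ → hemtumpoavx.
Rule 2 (intervocalic h-deletion): no segment meets the environment; /hemtumpoavx/ is unchanged.
Rule 3 (post-nasal voicing): /t/ is a voiceless stop immediately after the nasal /m/, so it voices to [d]. /p/ is a voiceless stop immediately after the nasal /m/, so it voices to [b]. /hemtumpoavx/ → hemdumboavx.
Rule 4 (final cluster simplification): /x/ is the second consonant of a word-final cluster /vx/, so it deletes. /hemdumboavx/ → hemdumboav.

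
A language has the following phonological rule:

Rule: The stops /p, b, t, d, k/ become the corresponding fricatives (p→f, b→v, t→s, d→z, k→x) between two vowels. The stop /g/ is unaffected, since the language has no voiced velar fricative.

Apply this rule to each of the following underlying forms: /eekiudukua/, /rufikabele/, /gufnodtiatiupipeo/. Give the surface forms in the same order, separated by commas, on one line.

/eekiudukua/: /k/ is a stop between vowels /e/ and /i/, so it spirantizes to the fricative [x]. /d/ is a stop between vowels /u/ and /u/, so it spirantizes to the fricative [z]. /k/ is a stop between vowels /u/ and /u/, so it spirantizes to the fricative [x]. → [eexiuzuxua].
/rufikabele/: /k/ is a stop between vowels /i/ and /a/, so it spirantizes to the fricative [x]. /b/ is a stop between vowels /a/ and /e/, so it spirantizes to the fricative [v]. → [rufixavele].
/gufnodtiatiupipeo/: /t/ is a stop between vowels /a/ and /i/, so it spirantizes to the fricative [s]. /p/ is a stop between vowels /u/ and /i/, so it spirantizes to the fricative [f]. /p/ is a stop between vowels /i/ and /e/, so it spirantizes to the fricative [f]. → [gufnodtiasiufifeo].

eexiuzuxua, rufixavele, gufnodtiasiufifeo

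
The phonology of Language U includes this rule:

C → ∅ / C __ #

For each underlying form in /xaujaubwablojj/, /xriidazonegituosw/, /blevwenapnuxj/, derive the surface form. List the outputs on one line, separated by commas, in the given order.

xaujaubwabloj, xriidazonegituos, blevwenapnux

/xaujaubwablojj/: /j/ is the second consonant of a word-final cluster /jj/, so it deletes. → [xaujaubwabloj].
/xriidazonegituosw/: /w/ is the second consonant of a word-final cluster /sw/, so it deletes. → [xriidazonegituos].
/blevwenapnuxj/: /j/ is the second consonant of a word-final cluster /xj/, so it deletes. → [blevwenapnux].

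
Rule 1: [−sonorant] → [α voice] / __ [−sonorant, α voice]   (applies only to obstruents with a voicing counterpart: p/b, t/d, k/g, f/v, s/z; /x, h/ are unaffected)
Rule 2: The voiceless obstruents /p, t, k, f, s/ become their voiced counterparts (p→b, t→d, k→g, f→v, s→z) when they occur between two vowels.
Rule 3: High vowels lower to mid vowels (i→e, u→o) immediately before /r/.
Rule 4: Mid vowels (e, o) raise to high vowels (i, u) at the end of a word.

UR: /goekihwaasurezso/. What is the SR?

Rule 1 (regressive voicing assimilation): /z/ precedes the voiceless obstruent /s/, so it devoices to [s] by assimilation. /goekihwaasurezso/ → goekihwaasuresso.
Rule 2 (intervocalic voicing): /k/ is a voiceless obstruent between vowels /e/ and /i/, so it voices to [g]. /s/ is a voiceless obstruent between vowels /a/ and /u/, so it voices to [z]. /goekihwaasuresso/ → goegihwaazuresso.
Rule 3 (pre-rhotic lowering): /u/ is a high vowel immediately before /r/, so it lowers to [o]. /goegihwaazuresso/ → goegihwaazoresso.
Rule 4 (final vowel raising): /o/ is a mid vowel in word-final position, so it raises to [u]. /goegihwaazoresso/ → goegihwaazoressu.

goegihwaazoressu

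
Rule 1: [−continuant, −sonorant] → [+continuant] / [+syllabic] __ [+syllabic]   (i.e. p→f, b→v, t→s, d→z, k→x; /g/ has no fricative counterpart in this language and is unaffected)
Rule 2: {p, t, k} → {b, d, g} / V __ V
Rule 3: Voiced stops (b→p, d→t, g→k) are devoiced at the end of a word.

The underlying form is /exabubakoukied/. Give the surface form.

exavuvaxouxiet

Rule 1 (intervocalic spirantization): /b/ is a stop between vowels /a/ and /u/, so it spirantizes to the fricative [v]. /b/ is a stop between vowels /u/ and /a/, so it spirantizes to the fricative [v]. /k/ is a stop between vowels /a/ and /o/, so it spirantizes to the fricative [x]. /k/ is a stop between vowels /u/ and /i/, so it spirantizes to the fricative [x]. /exabubakoukied/ → exavuvaxouxied.
Rule 2 (intervocalic voicing): no segment meets the environment; /exavuvaxouxied/ is unchanged.
Rule 3 (final devoicing): /d/ is a voiced stop in word-final position, so it devoices to [t]. /exavuvaxouxied/ → exavuvaxouxiet.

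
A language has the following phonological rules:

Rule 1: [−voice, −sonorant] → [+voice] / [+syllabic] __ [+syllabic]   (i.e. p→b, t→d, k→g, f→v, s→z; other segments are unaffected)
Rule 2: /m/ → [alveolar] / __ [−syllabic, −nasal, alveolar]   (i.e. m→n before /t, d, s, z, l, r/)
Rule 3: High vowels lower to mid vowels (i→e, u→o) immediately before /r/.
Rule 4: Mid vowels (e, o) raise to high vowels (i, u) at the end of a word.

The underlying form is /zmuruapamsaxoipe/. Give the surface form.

zmoruabansaxoibi

Rule 1 (intervocalic voicing): /p/ is a voiceless obstruent between vowels /a/ and /a/, so it voices to [b]. /p/ is a voiceless obstruent between vowels /i/ and /e/, so it voices to [b]. /zmuruapamsaxoipe/ → zmuruabamsaxoibe.
Rule 2 (nasal place assimilation): /m/ precedes the alveolar consonant /s/, so it assimilates in place to [n]. /zmuruabamsaxoibe/ → zmuruabansaxoibe.
Rule 3 (pre-rhotic lowering): /u/ is a high vowel immediately before /r/, so it lowers to [o]. /zmuruabansaxoibe/ → zmoruabansaxoibe.
Rule 4 (final vowel raising): /e/ is a mid vowel in word-final position, so it raises to [i]. /zmoruabansaxoibe/ → zmoruabansaxoibi.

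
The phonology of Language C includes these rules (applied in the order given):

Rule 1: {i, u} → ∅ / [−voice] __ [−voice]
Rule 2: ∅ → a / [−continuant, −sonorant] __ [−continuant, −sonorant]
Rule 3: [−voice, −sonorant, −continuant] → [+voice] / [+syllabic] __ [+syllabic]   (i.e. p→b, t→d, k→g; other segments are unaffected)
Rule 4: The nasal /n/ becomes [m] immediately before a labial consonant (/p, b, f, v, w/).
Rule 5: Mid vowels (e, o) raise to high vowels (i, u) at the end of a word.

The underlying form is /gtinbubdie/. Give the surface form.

Rule 1 (high vowel syncope): no segment meets the environment; /gtinbubdie/ is unchanged.
Rule 2 (stop-cluster a-epenthesis): /g/ and /t/ form a stop–stop cluster, so [a] is inserted between them. /b/ and /d/ form a stop–stop cluster, so [a] is inserted between them. /gtinbubdie/ → gatinbubadie.
Rule 3 (intervocalic voicing): /t/ is a voiceless stop between vowels /a/ and /i/, so it voices to [d]. /gatinbubadie/ → gadinbubadie.
Rule 4 (nasal place assimilation): /n/ precedes the labial consonant /b/, so it assimilates in place to [m]. /gadinbubadie/ → gadimbubadie.
Rule 5 (final vowel raising): /e/ is a mid vowel in word-final position, so it raises to [i]. /gadimbubadie/ → gadimbubadii.

gadimbubadii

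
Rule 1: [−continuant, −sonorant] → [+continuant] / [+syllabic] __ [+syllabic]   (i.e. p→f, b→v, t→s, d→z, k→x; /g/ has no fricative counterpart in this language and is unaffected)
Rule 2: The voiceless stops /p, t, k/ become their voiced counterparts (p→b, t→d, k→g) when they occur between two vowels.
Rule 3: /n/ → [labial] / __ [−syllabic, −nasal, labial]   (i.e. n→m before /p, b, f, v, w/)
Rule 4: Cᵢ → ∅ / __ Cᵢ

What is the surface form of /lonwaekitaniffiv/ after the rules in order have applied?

Rule 1 (intervocalic spirantization): /k/ is a stop between vowels /e/ and /i/, so it spirantizes to the fricative [x]. /t/ is a stop between vowels /i/ and /a/, so it spirantizes to the fricative [s]. /lonwaekitaniffiv/ → lonwaexisaniffiv.
Rule 2 (intervocalic voicing): no segment meets the environment; /lonwaexisaniffiv/ is unchanged.
Rule 3 (nasal place assimilation): /n/ precedes the labial consonant /w/, so it assimilates in place to [m]. /lonwaexisaniffiv/ → lomwaexisaniffiv.
Rule 4 (degemination): /ff/ is a geminate; the first /f/ deletes. /lomwaexisaniffiv/ → lomwaexisanifiv.

lomwaexisanifiv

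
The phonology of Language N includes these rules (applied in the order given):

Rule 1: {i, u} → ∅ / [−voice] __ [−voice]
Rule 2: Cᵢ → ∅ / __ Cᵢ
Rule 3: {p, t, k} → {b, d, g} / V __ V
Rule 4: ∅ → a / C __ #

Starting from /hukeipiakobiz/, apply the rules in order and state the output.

Rule 1 (high vowel syncope): /u/ is a high vowel flanked by voiceless consonants /h/ and /k/, so it deletes. /hukeipiakobiz/ → hkeipiakobiz.
Rule 2 (degemination): no segment meets the environment; /hkeipiakobiz/ is unchanged.
Rule 3 (intervocalic voicing): /p/ is a voiceless stop between vowels /i/ and /i/, so it voices to [b]. /k/ is a voiceless stop between vowels /a/ and /o/, so it voices to [g]. /hkeipiakobiz/ → hkeibiagobiz.
Rule 4 (final a-epenthesis): the form ends in the consonant /z/, so [a] is inserted word-finally. /hkeibiagobiz/ → hkeibiagobiza.

hkeibiagobiza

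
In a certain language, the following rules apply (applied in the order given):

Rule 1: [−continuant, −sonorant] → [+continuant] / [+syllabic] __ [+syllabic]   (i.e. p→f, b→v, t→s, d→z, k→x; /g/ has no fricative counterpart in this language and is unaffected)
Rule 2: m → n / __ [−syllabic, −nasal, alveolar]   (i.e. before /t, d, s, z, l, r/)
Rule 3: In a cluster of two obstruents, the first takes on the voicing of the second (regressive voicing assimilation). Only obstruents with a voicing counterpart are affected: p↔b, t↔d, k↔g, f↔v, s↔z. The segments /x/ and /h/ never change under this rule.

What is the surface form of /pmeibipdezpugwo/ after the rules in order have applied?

pmeivibdespugwo

Rule 1 (intervocalic spirantization): /b/ is a stop between vowels /i/ and /i/, so it spirantizes to the fricative [v]. /pmeibipdezpugwo/ → pmeivipdezpugwo.
Rule 2 (nasal place assimilation): no segment meets the environment; /pmeivipdezpugwo/ is unchanged.
Rule 3 (regressive voicing assimilation): /p/ precedes the voiced obstruent /d/, so it voices to [b] by assimilation. /z/ precedes the voiceless obstruent /p/, so it devoices to [s] by assimilation. /pmeivipdezpugwo/ → pmeivibdespugwo.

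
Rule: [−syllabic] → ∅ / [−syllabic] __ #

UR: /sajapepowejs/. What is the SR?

/s/ is the second consonant of a word-final cluster /js/, so it deletes.
The other instances of /s/, /j/, /p/, /w/ do not occur in the required environment and remain unchanged.
Surface form: [sajapepowej].

sajapepowej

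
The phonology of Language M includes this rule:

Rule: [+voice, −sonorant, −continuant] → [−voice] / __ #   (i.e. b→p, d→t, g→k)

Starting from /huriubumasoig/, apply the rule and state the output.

/g/ is a voiced stop in word-final position, so it devoices to [k].
Surface form: [huriubumasoik].

huriubumasoik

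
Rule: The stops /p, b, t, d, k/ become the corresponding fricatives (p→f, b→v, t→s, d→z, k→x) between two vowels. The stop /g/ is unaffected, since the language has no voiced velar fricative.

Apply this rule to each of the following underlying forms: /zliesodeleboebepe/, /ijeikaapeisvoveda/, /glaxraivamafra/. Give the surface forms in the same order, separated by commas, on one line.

/zliesodeleboebepe/: /d/ is a stop between vowels /o/ and /e/, so it spirantizes to the fricative [z]. /b/ is a stop between vowels /e/ and /o/, so it spirantizes to the fricative [v]. /b/ is a stop between vowels /e/ and /e/, so it spirantizes to the fricative [v]. /p/ is a stop between vowels /e/ and /e/, so it spirantizes to the fricative [f]. → [zliesozelevoevefe].
/ijeikaapeisvoveda/: /k/ is a stop between vowels /i/ and /a/, so it spirantizes to the fricative [x]. /p/ is a stop between vowels /a/ and /e/, so it spirantizes to the fricative [f]. /d/ is a stop between vowels /e/ and /a/, so it spirantizes to the fricative [z]. → [ijeixaafeisvoveza].
/glaxraivamafra/: the rule's environment is not met; surfaces unchanged as [glaxraivamafra].

zliesozelevoevefe, ijeixaafeisvoveza, glaxraivamafra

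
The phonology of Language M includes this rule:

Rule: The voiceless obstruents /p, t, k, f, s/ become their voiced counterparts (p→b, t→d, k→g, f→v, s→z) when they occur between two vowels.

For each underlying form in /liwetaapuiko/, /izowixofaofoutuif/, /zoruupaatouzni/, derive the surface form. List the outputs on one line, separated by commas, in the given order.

liwedaabuigo, izowixovaovouduif, zoruubaadouzni

/liwetaapuiko/: /t/ is a voiceless obstruent between vowels /e/ and /a/, so it voices to [d]. /p/ is a voiceless obstruent between vowels /a/ and /u/, so it voices to [b]. /k/ is a voiceless obstruent between vowels /i/ and /o/, so it voices to [g]. → [liwedaabuigo].
/izowixofaofoutuif/: /f/ is a voiceless obstruent between vowels /o/ and /a/, so it voices to [v]. /f/ is a voiceless obstruent between vowels /o/ and /o/, so it voices to [v]. /t/ is a voiceless obstruent between vowels /u/ and /u/, so it voices to [d]. → [izowixovaovouduif].
/zoruupaatouzni/: /p/ is a voiceless obstruent between vowels /u/ and /a/, so it voices to [b]. /t/ is a voiceless obstruent between vowels /a/ and /o/, so it voices to [d]. → [zoruubaadouzni].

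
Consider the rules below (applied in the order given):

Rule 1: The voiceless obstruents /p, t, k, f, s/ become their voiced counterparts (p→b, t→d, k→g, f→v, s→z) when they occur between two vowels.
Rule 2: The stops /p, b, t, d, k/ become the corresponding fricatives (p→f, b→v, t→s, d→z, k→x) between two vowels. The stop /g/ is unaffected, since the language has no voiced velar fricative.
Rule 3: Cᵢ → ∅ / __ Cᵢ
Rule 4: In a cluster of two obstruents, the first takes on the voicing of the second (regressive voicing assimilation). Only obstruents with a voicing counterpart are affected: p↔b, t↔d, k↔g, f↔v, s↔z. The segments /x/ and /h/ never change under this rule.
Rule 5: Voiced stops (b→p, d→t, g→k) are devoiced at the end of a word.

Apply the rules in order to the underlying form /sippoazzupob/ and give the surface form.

Rule 1 (intervocalic voicing): /p/ is a voiceless obstruent between vowels /u/ and /o/, so it voices to [b]. /sippoazzupob/ → sippoazzubob.
Rule 2 (intervocalic spirantization): /b/ is a stop between vowels /u/ and /o/, so it spirantizes to the fricative [v]. /sippoazzubob/ → sippoazzuvob.
Rule 3 (degemination): /pp/ is a geminate; the first /p/ deletes. /zz/ is a geminate; the first /z/ deletes. /sippoazzuvob/ → sipoazuvob.
Rule 4 (regressive voicing assimilation): no segment meets the environment; /sipoazuvob/ is unchanged.
Rule 5 (final devoicing): /b/ is a voiced stop in word-final position, so it devoices to [p]. /sipoazuvob/ → sipoazuvop.

sipoazuvop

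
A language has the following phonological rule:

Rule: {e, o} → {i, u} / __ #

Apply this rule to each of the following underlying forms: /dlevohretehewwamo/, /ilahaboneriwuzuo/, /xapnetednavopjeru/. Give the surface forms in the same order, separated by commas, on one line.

dlevohretehewwamu, ilahaboneriwuzuu, xapnetednavopjeru

/dlevohretehewwamo/: /o/ is a mid vowel in word-final position, so it raises to [u]. → [dlevohretehewwamu].
/ilahaboneriwuzuo/: /o/ is a mid vowel in word-final position, so it raises to [u]. → [ilahaboneriwuzuu].
/xapnetednavopjeru/: the rule's environment is not met; surfaces unchanged as [xapnetednavopjeru].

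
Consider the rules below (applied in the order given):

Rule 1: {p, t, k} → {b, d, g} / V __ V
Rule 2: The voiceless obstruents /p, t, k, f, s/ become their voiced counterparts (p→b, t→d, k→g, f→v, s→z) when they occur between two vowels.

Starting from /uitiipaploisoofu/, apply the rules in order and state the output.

Rule 1 (intervocalic voicing): /t/ is a voiceless stop between vowels /i/ and /i/, so it voices to [d]. /p/ is a voiceless stop between vowels /i/ and /a/, so it voices to [b]. /uitiipaploisoofu/ → uidiibaploisoofu.
Rule 2 (intervocalic voicing): /s/ is a voiceless obstruent between vowels /i/ and /o/, so it voices to [z]. /f/ is a voiceless obstruent between vowels /o/ and /u/, so it voices to [v]. /uidiibaploisoofu/ → uidiibaploizoovu.

uidiibaploizoovu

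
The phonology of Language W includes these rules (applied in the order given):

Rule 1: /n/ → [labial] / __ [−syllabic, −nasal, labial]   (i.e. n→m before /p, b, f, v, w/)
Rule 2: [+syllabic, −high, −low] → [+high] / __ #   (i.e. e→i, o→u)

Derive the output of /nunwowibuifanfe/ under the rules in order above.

Rule 1 (nasal place assimilation): /n/ precedes the labial consonant /w/, so it assimilates in place to [m]. /n/ precedes the labial consonant /f/, so it assimilates in place to [m]. /nunwowibuifanfe/ → numwowibuifamfe.
Rule 2 (final vowel raising): /e/ is a mid vowel in word-final position, so it raises to [i]. /numwowibuifamfe/ → numwowibuifamfi.

numwowibuifamfi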